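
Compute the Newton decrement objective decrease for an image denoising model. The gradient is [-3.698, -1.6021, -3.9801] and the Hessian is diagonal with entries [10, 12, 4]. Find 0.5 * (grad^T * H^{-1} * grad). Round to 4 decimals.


Step 1: H is diagonal, so H^(-1) * g = [-0.3698, -0.1335, -0.995].
Step 2: g^T H^(-1) g = sum_i g_i^2 / H_ii
  = (-3.698)^2/10 + (-1.6021)^2/12 + (-3.9801)^2/4
  = 1.3675 + 0.2139 + 3.9603 = 5.5417
Step 3: Objective decrease = 0.5 * g^T H^(-1) g = 2.7709


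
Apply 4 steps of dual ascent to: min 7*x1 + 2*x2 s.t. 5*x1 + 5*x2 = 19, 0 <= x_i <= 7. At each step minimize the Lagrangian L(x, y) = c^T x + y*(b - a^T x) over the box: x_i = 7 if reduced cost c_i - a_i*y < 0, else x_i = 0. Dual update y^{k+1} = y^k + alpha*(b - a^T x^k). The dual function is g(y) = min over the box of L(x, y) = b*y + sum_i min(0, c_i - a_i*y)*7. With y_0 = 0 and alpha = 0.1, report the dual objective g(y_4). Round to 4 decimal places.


Dual ascent for LP: min 7*x1 + 2*x2, 5*x1 + 5*x2 = 19, 0 <= x_i <= 7
Step 1: y^k = 0.0, reduced costs: (7.0, 2.0)
  x^k = (0.0, 0.0), subgradient = b - a^T x = 19.0
  y^{k+1} = 0.0 + 0.1*19.0 = 1.9
Step 2: y^k = 1.9, reduced costs: (-2.5, -7.5)
  x^k = (7.0, 7.0), subgradient = b - a^T x = -51.0
  y^{k+1} = 1.9 + 0.1*-51.0 = -3.2
Step 3: y^k = -3.2, reduced costs: (23.0, 18.0)
  x^k = (0.0, 0.0), subgradient = b - a^T x = 19.0
  y^{k+1} = -3.2 + 0.1*19.0 = -1.3
Step 4: y^k = -1.3, reduced costs: (13.5, 8.5)
  x^k = (0.0, 0.0), subgradient = b - a^T x = 19.0
  y^{k+1} = -1.3 + 0.1*19.0 = 0.6
Dual objective at y_4 = 0.6: reduced costs (4.0, -1.0), box minimizer x = (0.0, 7.0)
g(y_4) = b*y + (c1 - a1*y)*x1 + (c2 - a2*y)*x2 = 19*0.6 + 4.0*0.0 + (-1.0)*7.0 = 11.4 + 0.0 - 7.0 = 4.4


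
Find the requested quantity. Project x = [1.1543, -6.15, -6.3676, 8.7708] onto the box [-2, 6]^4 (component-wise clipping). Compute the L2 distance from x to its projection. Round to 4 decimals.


Project each component onto [-2, 6].
clip(1.1543) = 1.1543, clip(-6.15) = -2.0, clip(-6.3676) = -2.0, clip(8.7708) = 6.0
Projection = [1.1543, -2.0, -2.0, 6.0]
Squared diffs: [0.0, 17.2225, 19.0759, 7.6773]
Distance = sqrt(43.9757) = 6.6314


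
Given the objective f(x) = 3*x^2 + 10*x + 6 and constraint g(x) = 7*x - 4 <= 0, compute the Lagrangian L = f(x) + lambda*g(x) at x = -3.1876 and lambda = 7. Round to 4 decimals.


Step 1: Evaluate f(x).
f(-3.1876) = 3*(-3.1876)^2 + 10*(-3.1876) + 6 = 4.6064
Step 2: Evaluate g(x).
g(-3.1876) = 7*-3.1876 - 4 = -26.3132
Step 3: Compute Lagrangian.
L = 4.6064 + 7*-26.3132 = -179.586


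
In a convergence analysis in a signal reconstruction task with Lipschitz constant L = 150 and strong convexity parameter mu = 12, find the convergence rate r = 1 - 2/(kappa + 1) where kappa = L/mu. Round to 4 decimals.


Step 1: Compute the condition number.
kappa = L/mu = 150/12 = 12.5
Step 2: Compute the convergence rate.
r = 1 - 2/(kappa + 1) = 1 - 2*mu/(L + mu) = (L - mu)/(L + mu) = 138/162 = 0.8519


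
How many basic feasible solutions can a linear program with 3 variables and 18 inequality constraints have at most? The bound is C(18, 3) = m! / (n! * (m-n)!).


Each vertex corresponds to some choice of n active constraints out of m, so the number of vertices is at most C(m, n) = m! / (n!(m-n)!).
m = 18, n = 3
Numerator: 18 * 17 * 16
Denominator: 3! = 6
C(18, 3) = 816


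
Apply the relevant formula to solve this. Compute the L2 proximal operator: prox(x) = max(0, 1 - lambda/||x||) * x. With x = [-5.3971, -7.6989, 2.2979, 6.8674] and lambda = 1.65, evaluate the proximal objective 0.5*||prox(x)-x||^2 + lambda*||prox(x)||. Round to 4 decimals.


Step 1: Compute ||x||.
||x|| = 11.8677
Step 2: Compute scaling factor.
scale = max(0, 1 - 1.65/11.8677) = 0.861
Step 3: prox(x) = [-4.6467, -6.6285, 1.9784, 5.9126]
||prox(x)|| = 10.2177
Step 4: Proximal objective.
0.5*||prox-x||^2 = 1.3613
lambda*||prox|| = 16.8592
Total = 18.2205


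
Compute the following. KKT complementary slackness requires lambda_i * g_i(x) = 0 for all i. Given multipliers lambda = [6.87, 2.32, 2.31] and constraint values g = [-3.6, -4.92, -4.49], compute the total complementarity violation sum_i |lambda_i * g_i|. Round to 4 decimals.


KKT complementary slackness check:
lambda_1 * g_1 = 6.87 * -3.6 = -24.732
lambda_2 * g_2 = 2.32 * -4.92 = -11.4144
lambda_3 * g_3 = 2.31 * -4.49 = -10.3719
Total violation = 24.732 + 11.4144 + 10.3719 = 46.5183


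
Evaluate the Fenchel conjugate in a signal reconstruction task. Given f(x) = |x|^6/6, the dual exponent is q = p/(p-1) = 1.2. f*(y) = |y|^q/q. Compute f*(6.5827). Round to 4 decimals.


The conjugate exponent q satisfies 1/p + 1/q = 1.
p = 6, so q = 6/(6 - 1) = 1.2
|y|^q = 6.5827^1.2 = 9.5959
f*(6.5827) = 9.5959 / 1.2 = 7.9966


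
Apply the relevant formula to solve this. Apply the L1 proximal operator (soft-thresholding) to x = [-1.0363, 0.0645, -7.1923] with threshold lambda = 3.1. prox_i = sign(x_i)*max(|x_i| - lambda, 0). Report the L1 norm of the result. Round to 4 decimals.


Soft-thresholding with lambda = 3.1:
prox(-1.0363) = sign(-1.0363)*max(|-1.0363| - 3.1, 0) = 0.0
prox(0.0645) = sign(0.0645)*max(|0.0645| - 3.1, 0) = 0.0
prox(-7.1923) = sign(-7.1923)*max(|-7.1923| - 3.1, 0) = -4.0923
prox(x) = [0.0, 0.0, -4.0923]
||prox(x)||_1 = 0.0 + 0.0 + 4.0923 = 4.0923


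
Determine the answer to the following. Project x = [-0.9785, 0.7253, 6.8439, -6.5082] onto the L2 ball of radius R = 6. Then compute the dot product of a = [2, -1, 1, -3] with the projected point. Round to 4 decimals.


Step 1: Compute ||x|| (intermediates to 6 decimals).
||x|| = sqrt((-0.9785)^2 + 0.7253^2 + 6.8439^2 + (-6.5082)^2) = 9.52256
Step 2: Project.
Since ||x|| > R, scale = R/||x|| = 6/9.52256 = 0.630083, proj(x) = scale * x
proj(x) = [-0.616536, 0.456999, 4.312225, -4.100706]
Step 3: Dot product.
a^T * proj(x) = 2*(-0.616536) - 1*0.456999 + 1*4.312225 - 3*(-4.100706) = 14.9243


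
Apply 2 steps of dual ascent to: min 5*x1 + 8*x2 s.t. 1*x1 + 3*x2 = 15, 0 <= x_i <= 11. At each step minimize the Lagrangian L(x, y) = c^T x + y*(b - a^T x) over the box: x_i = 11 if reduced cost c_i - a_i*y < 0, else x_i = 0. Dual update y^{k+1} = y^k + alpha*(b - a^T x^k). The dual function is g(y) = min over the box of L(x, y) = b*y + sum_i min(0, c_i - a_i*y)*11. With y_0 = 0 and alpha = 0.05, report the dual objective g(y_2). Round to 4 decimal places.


Dual ascent for LP: min 5*x1 + 8*x2, 1*x1 + 3*x2 = 15, 0 <= x_i <= 11
Step 1: y^k = 0.0, reduced costs: (5.0, 8.0)
  x^k = (0.0, 0.0), subgradient = b - a^T x = 15.0
  y^{k+1} = 0.0 + 0.05*15.0 = 0.75
Step 2: y^k = 0.75, reduced costs: (4.25, 5.75)
  x^k = (0.0, 0.0), subgradient = b - a^T x = 15.0
  y^{k+1} = 0.75 + 0.05*15.0 = 1.5
Dual objective at y_2 = 1.5: reduced costs (3.5, 3.5), box minimizer x = (0.0, 0.0)
g(y_2) = b*y + (c1 - a1*y)*x1 + (c2 - a2*y)*x2 = 15*1.5 + 3.5*0.0 + 3.5*0.0 = 22.5 + 0.0 + 0.0 = 22.5


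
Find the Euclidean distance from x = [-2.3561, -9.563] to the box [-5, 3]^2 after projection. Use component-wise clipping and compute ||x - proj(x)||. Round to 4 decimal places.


Project each component onto [-5, 3].
clip(-2.3561) = -2.3561, clip(-9.563) = -5.0
Projection = [-2.3561, -5.0]
Squared diffs: [0.0, 20.821]
Distance = sqrt(20.821) = 4.563


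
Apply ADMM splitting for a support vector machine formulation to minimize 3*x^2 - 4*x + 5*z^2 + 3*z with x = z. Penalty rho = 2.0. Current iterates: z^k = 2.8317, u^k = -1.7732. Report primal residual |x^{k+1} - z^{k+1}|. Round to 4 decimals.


ADMM iteration with rho = 2.0, z^k = 2.8317, u^k = -1.7732
Step 1: x-update.
Minimize 3*x^2 - 4*x + (2.0/2)*(x - 2.8317 - 1.7732)^2
FOC: (2*3 + 2.0)*x = 4 + 2.0*(2.8317 + 1.7732)
x^{k+1} = 1.6512
Step 2: z-update.
Minimize 5*z^2 + 3*z + (2.0/2)*(1.6512 - z - 1.7732)^2
FOC: (2*5 + 2.0)*z = -3 + 2.0*(1.6512 - 1.7732)
z^{k+1} = -0.2703
Step 3: u-update.
u^{k+1} = -1.7732 + 1.6512 + 0.2703 = 0.1484
Step 4: Primal residual = |1.6512 + 0.2703| = 1.9216


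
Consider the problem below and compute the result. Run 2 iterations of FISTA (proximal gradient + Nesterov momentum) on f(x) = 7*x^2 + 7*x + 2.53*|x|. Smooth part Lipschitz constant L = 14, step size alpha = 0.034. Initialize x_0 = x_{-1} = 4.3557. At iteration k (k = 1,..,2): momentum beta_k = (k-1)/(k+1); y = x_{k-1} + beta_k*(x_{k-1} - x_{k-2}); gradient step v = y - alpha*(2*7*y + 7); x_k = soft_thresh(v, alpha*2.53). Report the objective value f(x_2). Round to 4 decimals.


FISTA on f(x) = 7*x^2 + 7*x + 2.53*|x|
L = 14, alpha = 0.034
Iteration 1: beta = 0.0, y = 4.3557 + 0.0*(4.3557 - 4.3557) = 4.3557
  grad(y) = 67.9798, v = y - alpha*grad = 2.0444
  prox(v) = soft_thresh(2.0444, 0.086) = 1.9584
Iteration 2: beta = 0.3333, y = 1.9584 + 0.3333*(1.9584 - 4.3557) = 1.1593
  grad(y) = 23.2296, v = y - alpha*grad = 0.3695
  prox(v) = soft_thresh(0.3695, 0.086) = 0.2834
f(x_2) = 7*0.2834^2 + 7*0.2834 + 2.53*|0.2834| = 3.2634


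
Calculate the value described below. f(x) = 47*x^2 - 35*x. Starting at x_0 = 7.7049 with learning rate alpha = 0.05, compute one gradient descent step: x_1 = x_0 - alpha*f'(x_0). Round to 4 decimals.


We compute the gradient at x_0 and apply the update.
f'(x) = 94*x - 35
f'(7.7049) = 94*7.7049 - 35 = 689.2606
x_1 = 7.7049 - 0.05*689.2606 = -26.7581


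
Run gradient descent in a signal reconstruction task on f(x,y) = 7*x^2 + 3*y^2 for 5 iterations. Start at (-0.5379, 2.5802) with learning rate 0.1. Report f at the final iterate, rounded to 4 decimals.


Gradient descent on f(x,y) = 7*x^2 + 3*y^2.
Starting point: (-0.5379, 2.5802), alpha = 0.1
Step 1: grad_x = 2*7*-0.5379 = -7.5306, grad_y = 2*3*2.5802 = 15.4812
  x_1 = -0.5379 - 0.1*-7.5306 = 0.2152
  y_1 = 2.5802 - 0.1*15.4812 = 1.0321
Step 2: grad_x = 2*7*0.2152 = 3.0122, grad_y = 2*3*1.0321 = 6.1925
  x_2 = 0.2152 - 0.1*3.0122 = -0.0861
  y_2 = 1.0321 - 0.1*6.1925 = 0.4128
Step 3: grad_x = 2*7*-0.0861 = -1.2049, grad_y = 2*3*0.4128 = 2.477
  x_3 = -0.0861 - 0.1*-1.2049 = 0.0344
  y_3 = 0.4128 - 0.1*2.477 = 0.1651
Step 4: grad_x = 2*7*0.0344 = 0.482, grad_y = 2*3*0.1651 = 0.9908
  x_4 = 0.0344 - 0.1*0.482 = -0.0138
  y_4 = 0.1651 - 0.1*0.9908 = 0.0661
Step 5: grad_x = 2*7*-0.0138 = -0.1928, grad_y = 2*3*0.0661 = 0.3963
  x_5 = -0.0138 - 0.1*-0.1928 = 0.0055
  y_5 = 0.0661 - 0.1*0.3963 = 0.0264
f(0.0055, 0.0264) = 7*0.0055^2 + 3*0.0264^2 = 0.0023


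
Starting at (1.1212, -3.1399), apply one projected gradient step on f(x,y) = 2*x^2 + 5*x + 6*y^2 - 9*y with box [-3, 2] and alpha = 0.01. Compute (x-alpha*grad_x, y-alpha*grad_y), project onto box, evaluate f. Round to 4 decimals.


Step 1: Compute gradient at (1.1212, -3.1399).
grad_x = 2*2*1.1212 + 5 = 9.4848
grad_y = 2*6*-3.1399 - 9 = -46.6788
Step 2: Gradient step.
x_raw = 1.1212 - 0.01*9.4848 = 1.0264
y_raw = -3.1399 - 0.01*-46.6788 = -2.6731
Step 3: Project onto [-3, 2].
x_proj = clip(1.0264) = 1.0264
y_proj = clip(-2.6731) = -2.6731
Step 4: Evaluate f.
f(1.0264, -2.6731) = 74.1697


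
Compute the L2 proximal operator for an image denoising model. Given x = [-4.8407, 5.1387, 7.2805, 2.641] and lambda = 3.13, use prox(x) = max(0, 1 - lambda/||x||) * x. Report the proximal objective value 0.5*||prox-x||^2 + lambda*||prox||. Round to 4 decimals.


Step 1: Compute ||x||.
||x|| = 10.4795
Step 2: Compute scaling factor.
scale = max(0, 1 - 3.13/10.4795) = 0.7013
Step 3: prox(x) = [-3.3949, 3.6039, 5.106, 1.8522]
||prox(x)|| = 7.3495
Step 4: Proximal objective.
0.5*||prox-x||^2 = 4.8985
lambda*||prox|| = 23.0039
Total = 27.9023


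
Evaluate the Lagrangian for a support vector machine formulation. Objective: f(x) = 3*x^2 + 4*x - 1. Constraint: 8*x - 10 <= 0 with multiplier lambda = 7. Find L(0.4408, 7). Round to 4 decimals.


Step 1: Evaluate f(x).
f(0.4408) = 3*0.4408^2 + 4*0.4408 - 1 = 1.3461
Step 2: Evaluate g(x).
g(0.4408) = 8*0.4408 - 10 = -6.4736
Step 3: Compute Lagrangian.
L = 1.3461 + 7*-6.4736 = -43.9691


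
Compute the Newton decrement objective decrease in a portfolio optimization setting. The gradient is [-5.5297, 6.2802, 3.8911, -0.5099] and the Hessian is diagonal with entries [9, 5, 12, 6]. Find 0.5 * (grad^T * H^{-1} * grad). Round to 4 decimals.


Step 1: H is diagonal, so H^(-1) * g = [-0.6144, 1.256, 0.3243, -0.085].
Step 2: g^T H^(-1) g = sum_i g_i^2 / H_ii
  = (-5.5297)^2/9 + (6.2802)^2/5 + (3.8911)^2/12 + (-0.5099)^2/6
  = 3.3975 + 7.8882 + 1.2617 + 0.0433 = 12.5907
Step 3: Objective decrease = 0.5 * g^T H^(-1) g = 6.2954


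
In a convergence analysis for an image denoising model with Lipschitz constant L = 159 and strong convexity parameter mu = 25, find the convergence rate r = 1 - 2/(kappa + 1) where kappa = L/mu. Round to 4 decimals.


Step 1: Compute the condition number.
kappa = L/mu = 159/25 = 6.36
Step 2: Compute the convergence rate.
r = 1 - 2/(kappa + 1) = 1 - 2*mu/(L + mu) = (L - mu)/(L + mu) = 134/184 = 0.7283


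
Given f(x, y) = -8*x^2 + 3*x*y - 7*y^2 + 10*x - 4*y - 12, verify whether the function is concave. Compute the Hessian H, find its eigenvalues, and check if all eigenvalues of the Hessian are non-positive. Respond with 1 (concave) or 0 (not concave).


The Hessian of f(x,y) = -8*x^2 + 3*x*y - 7*y^2 + 10*x - 4*y - 12 is:
H = [[-16, 3], [3, -14]]
Trace = -16 - 14 = -30
Determinant = -16*-14 - (3)^2 = 215
Discriminant = (-30)^2 - 4*215 = 40.0
Eigenvalues: lambda_1 = -18.1623, lambda_2 = -11.8377
The function is concave.

1


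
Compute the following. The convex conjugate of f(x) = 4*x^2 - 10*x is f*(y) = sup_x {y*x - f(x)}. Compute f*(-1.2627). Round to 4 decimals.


f*(y) = sup_x {y*x - a*x^2 - b*x} = sup_x {(y-b)*x - a*x^2}
FOC: (y - b) - 2a*x = 0 => x* = (y - b)/(2a)
x* = (-1.2627 + 10)/(2*4) = 1.0922
f*(-1.2627) = (y-b)^2/(4a) = (-1.2627 + 10)^2/(4*4)
= 76.3404/16 = 4.7713


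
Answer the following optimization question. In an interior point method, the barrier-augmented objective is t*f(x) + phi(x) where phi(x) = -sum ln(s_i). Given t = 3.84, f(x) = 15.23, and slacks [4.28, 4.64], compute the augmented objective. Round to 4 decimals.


Step 1: Compute log-barrier.
ln values: [1.454, 1.5347]
phi = -(1.454 + 1.5347) = -2.9887
Step 2: Compute augmented objective.
t*f(x) = 3.84*15.23 = 58.4832
Total = 58.4832 - 2.9887 = 55.4945


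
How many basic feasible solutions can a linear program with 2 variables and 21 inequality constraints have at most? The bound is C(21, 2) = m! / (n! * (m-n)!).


Each vertex corresponds to some choice of n active constraints out of m, so the number of vertices is at most C(m, n) = m! / (n!(m-n)!).
m = 21, n = 2
Numerator: 21 * 20
Denominator: 2! = 2
C(21, 2) = 210


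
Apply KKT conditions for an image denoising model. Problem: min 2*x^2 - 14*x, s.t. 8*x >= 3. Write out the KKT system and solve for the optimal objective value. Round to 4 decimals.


Step 1: Try lambda = 0 (constraint inactive).
Stationarity: 2*2*x - 14 = 0
x* = 14/(2*2) = 3.5
Check constraint: 8*3.5 = 28.0 >= 3 -- satisfied.
Step 2: Compute optimal value.
f(x*) = 2*3.5^2 - 14*3.5 = -24.5


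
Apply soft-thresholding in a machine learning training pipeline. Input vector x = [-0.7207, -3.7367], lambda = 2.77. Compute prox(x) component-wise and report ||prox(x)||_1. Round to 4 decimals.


Soft-thresholding with lambda = 2.77:
prox(-0.7207) = sign(-0.7207)*max(|-0.7207| - 2.77, 0) = 0.0
prox(-3.7367) = sign(-3.7367)*max(|-3.7367| - 2.77, 0) = -0.9667
prox(x) = [0.0, -0.9667]
||prox(x)||_1 = 0.0 + 0.9667 = 0.9667


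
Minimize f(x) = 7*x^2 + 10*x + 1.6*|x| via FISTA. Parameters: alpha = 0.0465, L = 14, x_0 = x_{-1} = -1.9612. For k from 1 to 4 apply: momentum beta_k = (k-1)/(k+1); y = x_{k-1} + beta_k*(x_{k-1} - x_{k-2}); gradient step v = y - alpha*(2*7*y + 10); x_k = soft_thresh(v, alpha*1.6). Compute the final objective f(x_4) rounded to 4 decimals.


FISTA on f(x) = 7*x^2 + 10*x + 1.6*|x|
L = 14, alpha = 0.0465
Iteration 1: beta = 0.0, y = -1.9612 + 0.0*(-1.9612 + 1.9612) = -1.9612
  grad(y) = -17.4568, v = y - alpha*grad = -1.1495
  prox(v) = soft_thresh(-1.1495, 0.0744) = -1.0751
Iteration 2: beta = 0.3333, y = -1.0751 + 0.3333*(-1.0751 + 1.9612) = -0.7797
  grad(y) = -0.9155, v = y - alpha*grad = -0.7371
  prox(v) = soft_thresh(-0.7371, 0.0744) = -0.6627
Iteration 3: beta = 0.5, y = -0.6627 + 0.5*(-0.6627 + 1.0751) = -0.4565
  grad(y) = 3.6085, v = y - alpha*grad = -0.6243
  prox(v) = soft_thresh(-0.6243, 0.0744) = -0.5499
Iteration 4: beta = 0.6, y = -0.5499 + 0.6*(-0.5499 + 0.6627) = -0.4823
  grad(y) = 3.2483, v = y - alpha*grad = -0.6333
  prox(v) = soft_thresh(-0.6333, 0.0744) = -0.5589
f(x_4) = 7*(-0.5589)^2 + 10*(-0.5589) + 1.6*|-0.5589| = -2.5082


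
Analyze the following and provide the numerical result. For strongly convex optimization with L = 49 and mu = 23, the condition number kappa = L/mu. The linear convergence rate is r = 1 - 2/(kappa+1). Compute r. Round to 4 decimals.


Step 1: Compute the condition number.
kappa = L/mu = 49/23 = 2.1304
Step 2: Compute the convergence rate.
r = 1 - 2/(kappa + 1) = 1 - 2*mu/(L + mu) = (L - mu)/(L + mu) = 26/72 = 0.3611


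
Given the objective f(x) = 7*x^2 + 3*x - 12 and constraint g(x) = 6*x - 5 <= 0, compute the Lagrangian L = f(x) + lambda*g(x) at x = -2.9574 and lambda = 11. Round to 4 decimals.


Step 1: Evaluate f(x).
f(-2.9574) = 7*(-2.9574)^2 + 3*(-2.9574) - 12 = 40.3513
Step 2: Evaluate g(x).
g(-2.9574) = 6*-2.9574 - 5 = -22.7444
Step 3: Compute Lagrangian.
L = 40.3513 + 11*-22.7444 = -209.8371


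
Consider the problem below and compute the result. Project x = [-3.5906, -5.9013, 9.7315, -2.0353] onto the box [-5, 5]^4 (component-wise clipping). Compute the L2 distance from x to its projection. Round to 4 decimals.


Project each component onto [-5, 5].
clip(-3.5906) = -3.5906, clip(-5.9013) = -5.0, clip(9.7315) = 5.0, clip(-2.0353) = -2.0353
Projection = [-3.5906, -5.0, 5.0, -2.0353]
Squared diffs: [0.0, 0.8123, 22.3871, 0.0]
Distance = sqrt(23.1994) = 4.8166


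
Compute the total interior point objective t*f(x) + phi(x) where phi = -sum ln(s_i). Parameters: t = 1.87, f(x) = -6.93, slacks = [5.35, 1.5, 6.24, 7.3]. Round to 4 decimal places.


Step 1: Compute log-barrier.
ln values: [1.6771, 0.4055, 1.831, 1.9879]
phi = -(1.6771 + 0.4055 + 1.831 + 1.9879) = -5.9014
Step 2: Compute augmented objective.
t*f(x) = 1.87*-6.93 = -12.9591
Total = -12.9591 - 5.9014 = -18.8605


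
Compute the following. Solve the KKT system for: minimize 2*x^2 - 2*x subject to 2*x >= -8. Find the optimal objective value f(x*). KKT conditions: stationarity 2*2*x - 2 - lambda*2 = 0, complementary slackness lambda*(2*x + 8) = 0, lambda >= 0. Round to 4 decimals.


Step 1: Try lambda = 0 (constraint inactive).
Stationarity: 2*2*x - 2 = 0
x* = 2/(2*2) = 0.5
Check constraint: 2*0.5 = 1.0 >= -8 -- satisfied.
Step 2: Compute optimal value.
f(x*) = 2*0.5^2 - 2*0.5 = -0.5


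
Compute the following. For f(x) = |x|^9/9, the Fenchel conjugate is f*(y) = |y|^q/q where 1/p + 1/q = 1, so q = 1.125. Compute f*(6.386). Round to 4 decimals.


The conjugate exponent q satisfies 1/p + 1/q = 1.
p = 9, so q = 9/(9 - 1) = 1.125
|y|^q = 6.386^1.125 = 8.0516
f*(6.386) = 8.0516 / 1.125 = 7.157


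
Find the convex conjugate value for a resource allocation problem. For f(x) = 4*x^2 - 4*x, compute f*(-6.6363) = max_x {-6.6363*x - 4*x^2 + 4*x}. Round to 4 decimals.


f*(y) = sup_x {y*x - a*x^2 - b*x} = sup_x {(y-b)*x - a*x^2}
FOC: (y - b) - 2a*x = 0 => x* = (y - b)/(2a)
x* = (-6.6363 + 4)/(2*4) = -0.3295
f*(-6.6363) = (y-b)^2/(4a) = (-6.6363 + 4)^2/(4*4)
= 6.9501/16 = 0.4344


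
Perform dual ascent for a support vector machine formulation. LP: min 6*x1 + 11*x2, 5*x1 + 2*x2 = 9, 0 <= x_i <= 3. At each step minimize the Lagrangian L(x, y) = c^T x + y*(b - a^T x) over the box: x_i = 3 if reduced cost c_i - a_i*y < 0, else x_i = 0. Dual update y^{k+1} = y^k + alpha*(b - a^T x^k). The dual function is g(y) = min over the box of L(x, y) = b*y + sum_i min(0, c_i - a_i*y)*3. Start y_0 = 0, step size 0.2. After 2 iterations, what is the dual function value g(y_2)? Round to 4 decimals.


Dual ascent for LP: min 6*x1 + 11*x2, 5*x1 + 2*x2 = 9, 0 <= x_i <= 3
Step 1: y^k = 0.0, reduced costs: (6.0, 11.0)
  x^k = (0.0, 0.0), subgradient = b - a^T x = 9.0
  y^{k+1} = 0.0 + 0.2*9.0 = 1.8
Step 2: y^k = 1.8, reduced costs: (-3.0, 7.4)
  x^k = (3.0, 0.0), subgradient = b - a^T x = -6.0
  y^{k+1} = 1.8 + 0.2*-6.0 = 0.6
Dual objective at y_2 = 0.6: reduced costs (3.0, 9.8), box minimizer x = (0.0, 0.0)
g(y_2) = b*y + (c1 - a1*y)*x1 + (c2 - a2*y)*x2 = 9*0.6 + 3.0*0.0 + 9.8*0.0 = 5.4 + 0.0 + 0.0 = 5.4


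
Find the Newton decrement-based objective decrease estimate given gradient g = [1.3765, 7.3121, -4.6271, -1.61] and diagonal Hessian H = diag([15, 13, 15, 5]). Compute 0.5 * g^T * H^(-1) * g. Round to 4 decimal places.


Step 1: H is diagonal, so H^(-1) * g = [0.0918, 0.5625, -0.3085, -0.322].
Step 2: g^T H^(-1) g = sum_i g_i^2 / H_ii
  = (1.3765)^2/15 + (7.3121)^2/13 + (-4.6271)^2/15 + (-1.61)^2/5
  = 0.1263 + 4.1128 + 1.4273 + 0.5184 = 6.1849
Step 3: Objective decrease = 0.5 * g^T H^(-1) g = 3.0925


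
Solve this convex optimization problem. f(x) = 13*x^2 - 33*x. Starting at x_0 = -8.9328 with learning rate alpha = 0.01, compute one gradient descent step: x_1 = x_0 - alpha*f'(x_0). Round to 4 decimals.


We compute the gradient at x_0 and apply the update.
f'(x) = 26*x - 33
f'(-8.9328) = 26*-8.9328 - 33 = -265.2528
x_1 = -8.9328 - 0.01*-265.2528 = -6.2803


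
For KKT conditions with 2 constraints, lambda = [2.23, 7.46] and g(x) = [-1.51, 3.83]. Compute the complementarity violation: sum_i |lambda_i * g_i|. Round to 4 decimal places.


KKT complementary slackness check:
lambda_1 * g_1 = 2.23 * -1.51 = -3.3673
lambda_2 * g_2 = 7.46 * 3.83 = 28.5718
Total violation = 3.3673 + 28.5718 = 31.9391


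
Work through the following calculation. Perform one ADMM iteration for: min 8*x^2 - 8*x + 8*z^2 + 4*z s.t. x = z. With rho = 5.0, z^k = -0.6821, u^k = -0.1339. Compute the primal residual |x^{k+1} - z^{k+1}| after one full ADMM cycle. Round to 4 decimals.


ADMM iteration with rho = 5.0, z^k = -0.6821, u^k = -0.1339
Step 1: x-update.
Minimize 8*x^2 - 8*x + (5.0/2)*(x + 0.6821 - 0.1339)^2
FOC: (2*8 + 5.0)*x = 8 + 5.0*(-0.6821 + 0.1339)
x^{k+1} = 0.2504
Step 2: z-update.
Minimize 8*z^2 + 4*z + (5.0/2)*(0.2504 - z - 0.1339)^2
FOC: (2*8 + 5.0)*z = -4 + 5.0*(0.2504 - 0.1339)
z^{k+1} = -0.1627
Step 3: u-update.
u^{k+1} = -0.1339 + 0.2504 + 0.1627 = 0.2793
Step 4: Primal residual = |0.2504 + 0.1627| = 0.4132


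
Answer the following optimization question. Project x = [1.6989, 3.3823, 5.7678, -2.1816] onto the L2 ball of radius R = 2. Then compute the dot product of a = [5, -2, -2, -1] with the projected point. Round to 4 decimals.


Step 1: Compute ||x|| (intermediates to 6 decimals).
||x|| = sqrt(1.6989^2 + 3.3823^2 + 5.7678^2 + (-2.1816)^2) = 7.235545
Step 2: Project.
Since ||x|| > R, scale = R/||x|| = 2/7.235545 = 0.276413, proj(x) = scale * x
proj(x) = [0.469598, 0.934912, 1.594295, -0.603023]
Step 3: Dot product.
a^T * proj(x) = 5*0.469598 - 2*0.934912 - 2*1.594295 - 1*(-0.603023) = -2.1074


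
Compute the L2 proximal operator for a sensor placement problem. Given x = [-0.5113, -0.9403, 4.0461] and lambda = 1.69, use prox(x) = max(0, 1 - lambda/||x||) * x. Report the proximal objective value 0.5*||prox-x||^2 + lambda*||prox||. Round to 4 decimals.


Step 1: Compute ||x||.
||x|| = 4.1853
Step 2: Compute scaling factor.
scale = max(0, 1 - 1.69/4.1853) = 0.5962
Step 3: prox(x) = [-0.3048, -0.5606, 2.4123]
||prox(x)|| = 2.4953
Step 4: Proximal objective.
0.5*||prox-x||^2 = 1.4281
lambda*||prox|| = 4.2171
Total = 5.6451


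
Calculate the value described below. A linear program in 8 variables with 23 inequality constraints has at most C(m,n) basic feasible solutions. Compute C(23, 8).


Each vertex corresponds to some choice of n active constraints out of m, so the number of vertices is at most C(m, n) = m! / (n!(m-n)!).
m = 23, n = 8
Numerator: 23 * 22 * 21 * 20 * 19 * 18 * 17 * 16
Denominator: 8! = 40320
C(23, 8) = 490314


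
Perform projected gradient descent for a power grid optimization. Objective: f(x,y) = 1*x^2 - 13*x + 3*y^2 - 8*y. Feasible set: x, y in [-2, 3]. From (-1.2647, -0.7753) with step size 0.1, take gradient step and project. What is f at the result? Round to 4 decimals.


Step 1: Compute gradient at (-1.2647, -0.7753).
grad_x = 2*1*-1.2647 - 13 = -15.5294
grad_y = 2*3*-0.7753 - 8 = -12.6518
Step 2: Gradient step.
x_raw = -1.2647 - 0.1*-15.5294 = 0.2882
y_raw = -0.7753 - 0.1*-12.6518 = 0.4899
Step 3: Project onto [-2, 3].
x_proj = clip(0.2882) = 0.2882
y_proj = clip(0.4899) = 0.4899
Step 4: Evaluate f.
f(0.2882, 0.4899) = -6.8631


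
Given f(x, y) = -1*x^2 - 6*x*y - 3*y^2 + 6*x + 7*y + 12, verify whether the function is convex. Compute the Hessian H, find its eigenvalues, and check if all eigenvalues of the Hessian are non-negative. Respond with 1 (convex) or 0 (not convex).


The Hessian of f(x,y) = -1*x^2 - 6*x*y - 3*y^2 + 6*x + 7*y + 12 is:
H = [[-2, -6], [-6, -6]]
Trace = -2 - 6 = -8
Determinant = -2*-6 - (-6)^2 = -24
Discriminant = (-8)^2 - 4*-24 = 160.0
Eigenvalues: lambda_1 = -10.3246, lambda_2 = 2.3246
The function is not convex.

0


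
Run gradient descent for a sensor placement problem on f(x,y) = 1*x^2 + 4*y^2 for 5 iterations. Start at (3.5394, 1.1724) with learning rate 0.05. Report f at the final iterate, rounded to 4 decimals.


Gradient descent on f(x,y) = 1*x^2 + 4*y^2.
Starting point: (3.5394, 1.1724), alpha = 0.05
Step 1: grad_x = 2*1*3.5394 = 7.0788, grad_y = 2*4*1.1724 = 9.3792
  x_1 = 3.5394 - 0.05*7.0788 = 3.1855
  y_1 = 1.1724 - 0.05*9.3792 = 0.7034
Step 2: grad_x = 2*1*3.1855 = 6.3709, grad_y = 2*4*0.7034 = 5.6275
  x_2 = 3.1855 - 0.05*6.3709 = 2.8669
  y_2 = 0.7034 - 0.05*5.6275 = 0.4221
Step 3: grad_x = 2*1*2.8669 = 5.7338, grad_y = 2*4*0.4221 = 3.3765
  x_3 = 2.8669 - 0.05*5.7338 = 2.5802
  y_3 = 0.4221 - 0.05*3.3765 = 0.2532
Step 4: grad_x = 2*1*2.5802 = 5.1604, grad_y = 2*4*0.2532 = 2.0259
  x_4 = 2.5802 - 0.05*5.1604 = 2.3222
  y_4 = 0.2532 - 0.05*2.0259 = 0.1519
Step 5: grad_x = 2*1*2.3222 = 4.6444, grad_y = 2*4*0.1519 = 1.2155
  x_5 = 2.3222 - 0.05*4.6444 = 2.09
  y_5 = 0.1519 - 0.05*1.2155 = 0.0912
f(2.09, 0.0912) = 1*2.09^2 + 4*0.0912^2 = 4.4013


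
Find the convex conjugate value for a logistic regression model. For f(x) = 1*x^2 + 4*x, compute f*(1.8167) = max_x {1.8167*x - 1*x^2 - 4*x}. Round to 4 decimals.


f*(y) = sup_x {y*x - a*x^2 - b*x} = sup_x {(y-b)*x - a*x^2}
FOC: (y - b) - 2a*x = 0 => x* = (y - b)/(2a)
x* = (1.8167 - 4)/(2*1) = -1.0917
f*(1.8167) = (y-b)^2/(4a) = (1.8167 - 4)^2/(4*1)
= 4.7668/4 = 1.1917


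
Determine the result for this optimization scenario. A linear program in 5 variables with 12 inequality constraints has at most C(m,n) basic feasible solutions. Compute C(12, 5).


Each vertex corresponds to some choice of n active constraints out of m, so the number of vertices is at most C(m, n) = m! / (n!(m-n)!).
m = 12, n = 5
Numerator: 12 * 11 * 10 * 9 * 8
Denominator: 5! = 120
C(12, 5) = 792


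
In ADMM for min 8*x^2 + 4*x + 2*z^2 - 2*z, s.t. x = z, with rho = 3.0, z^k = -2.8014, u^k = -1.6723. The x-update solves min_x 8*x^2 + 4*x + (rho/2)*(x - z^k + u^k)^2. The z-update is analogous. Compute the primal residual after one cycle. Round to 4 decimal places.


ADMM iteration with rho = 3.0, z^k = -2.8014, u^k = -1.6723
Step 1: x-update.
Minimize 8*x^2 + 4*x + (3.0/2)*(x + 2.8014 - 1.6723)^2
FOC: (2*8 + 3.0)*x = -4 + 3.0*(-2.8014 + 1.6723)
x^{k+1} = -0.3888
Step 2: z-update.
Minimize 2*z^2 - 2*z + (3.0/2)*(-0.3888 - z - 1.6723)^2
FOC: (2*2 + 3.0)*z = 2 + 3.0*(-0.3888 - 1.6723)
z^{k+1} = -0.5976
Step 3: u-update.
u^{k+1} = -1.6723 - 0.3888 + 0.5976 = -1.4635
Step 4: Primal residual = |-0.3888 + 0.5976| = 0.2088


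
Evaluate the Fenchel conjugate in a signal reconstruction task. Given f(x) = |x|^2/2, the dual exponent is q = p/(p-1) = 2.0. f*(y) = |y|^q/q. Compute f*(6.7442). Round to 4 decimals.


The conjugate exponent q satisfies 1/p + 1/q = 1.
p = 2, so q = 2/(2 - 1) = 2.0
|y|^q = 6.7442^2.0 = 45.4842
f*(6.7442) = 45.4842 / 2.0 = 22.7421


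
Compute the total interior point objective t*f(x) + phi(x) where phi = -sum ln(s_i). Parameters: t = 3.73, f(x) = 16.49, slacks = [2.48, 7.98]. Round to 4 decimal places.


Step 1: Compute log-barrier.
ln values: [0.9083, 2.0769]
phi = -(0.9083 + 2.0769) = -2.9852
Step 2: Compute augmented objective.
t*f(x) = 3.73*16.49 = 61.5077
Total = 61.5077 - 2.9852 = 58.5225


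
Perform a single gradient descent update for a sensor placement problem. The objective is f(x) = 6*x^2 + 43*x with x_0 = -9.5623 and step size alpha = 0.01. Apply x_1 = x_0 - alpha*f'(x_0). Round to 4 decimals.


We compute the gradient at x_0 and apply the update.
f'(x) = 12*x + 43
f'(-9.5623) = 12*-9.5623 + 43 = -71.7476
x_1 = -9.5623 - 0.01*-71.7476 = -8.8448


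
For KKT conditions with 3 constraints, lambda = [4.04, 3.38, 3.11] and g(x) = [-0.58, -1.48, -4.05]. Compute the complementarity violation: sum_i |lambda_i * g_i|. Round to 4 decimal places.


KKT complementary slackness check:
lambda_1 * g_1 = 4.04 * -0.58 = -2.3432
lambda_2 * g_2 = 3.38 * -1.48 = -5.0024
lambda_3 * g_3 = 3.11 * -4.05 = -12.5955
Total violation = 2.3432 + 5.0024 + 12.5955 = 19.9411


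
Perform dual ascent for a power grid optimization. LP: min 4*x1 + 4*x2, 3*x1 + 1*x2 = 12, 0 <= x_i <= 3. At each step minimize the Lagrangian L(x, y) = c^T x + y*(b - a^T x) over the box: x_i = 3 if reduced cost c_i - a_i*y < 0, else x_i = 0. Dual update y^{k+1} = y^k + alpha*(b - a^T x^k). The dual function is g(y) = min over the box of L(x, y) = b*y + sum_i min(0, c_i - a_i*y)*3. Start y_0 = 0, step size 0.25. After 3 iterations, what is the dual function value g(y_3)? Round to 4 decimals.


Dual ascent for LP: min 4*x1 + 4*x2, 3*x1 + 1*x2 = 12, 0 <= x_i <= 3
Step 1: y^k = 0.0, reduced costs: (4.0, 4.0)
  x^k = (0.0, 0.0), subgradient = b - a^T x = 12.0
  y^{k+1} = 0.0 + 0.25*12.0 = 3.0
Step 2: y^k = 3.0, reduced costs: (-5.0, 1.0)
  x^k = (3.0, 0.0), subgradient = b - a^T x = 3.0
  y^{k+1} = 3.0 + 0.25*3.0 = 3.75
Step 3: y^k = 3.75, reduced costs: (-7.25, 0.25)
  x^k = (3.0, 0.0), subgradient = b - a^T x = 3.0
  y^{k+1} = 3.75 + 0.25*3.0 = 4.5
Dual objective at y_3 = 4.5: reduced costs (-9.5, -0.5), box minimizer x = (3.0, 3.0)
g(y_3) = b*y + (c1 - a1*y)*x1 + (c2 - a2*y)*x2 = 12*4.5 + (-9.5)*3.0 + (-0.5)*3.0 = 54.0 - 28.5 - 1.5 = 24.0


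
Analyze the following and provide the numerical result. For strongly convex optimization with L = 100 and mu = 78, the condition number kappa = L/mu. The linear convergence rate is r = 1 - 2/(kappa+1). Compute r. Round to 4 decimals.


Step 1: Compute the condition number.
kappa = L/mu = 100/78 = 1.2821
Step 2: Compute the convergence rate.
r = 1 - 2/(kappa + 1) = 1 - 2*mu/(L + mu) = (L - mu)/(L + mu) = 22/178 = 0.1236


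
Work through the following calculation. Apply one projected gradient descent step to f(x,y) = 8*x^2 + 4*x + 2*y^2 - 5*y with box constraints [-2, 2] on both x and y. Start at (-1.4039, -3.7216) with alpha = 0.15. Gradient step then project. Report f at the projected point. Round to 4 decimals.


Step 1: Compute gradient at (-1.4039, -3.7216).
grad_x = 2*8*-1.4039 + 4 = -18.4624
grad_y = 2*2*-3.7216 - 5 = -19.8864
Step 2: Gradient step.
x_raw = -1.4039 - 0.15*-18.4624 = 1.3655
y_raw = -3.7216 - 0.15*-19.8864 = -0.7386
Step 3: Project onto [-2, 2].
x_proj = clip(1.3655) = 1.3655
y_proj = clip(-0.7386) = -0.7386
Step 4: Evaluate f.
f(1.3655, -0.7386) = 25.1621


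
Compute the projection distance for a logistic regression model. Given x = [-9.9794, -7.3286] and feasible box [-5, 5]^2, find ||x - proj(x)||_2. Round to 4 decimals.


Project each component onto [-5, 5].
clip(-9.9794) = -5.0, clip(-7.3286) = -5.0
Projection = [-5.0, -5.0]
Squared diffs: [24.7944, 5.4224]
Distance = sqrt(30.2168) = 5.497


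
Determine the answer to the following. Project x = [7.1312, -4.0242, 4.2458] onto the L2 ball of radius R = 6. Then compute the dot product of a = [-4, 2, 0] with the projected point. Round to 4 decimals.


Step 1: Compute ||x|| (intermediates to 6 decimals).
||x|| = sqrt(7.1312^2 + (-4.0242)^2 + 4.2458^2) = 9.223612
Step 2: Project.
Since ||x|| > R, scale = R/||x|| = 6/9.223612 = 0.650504, proj(x) = scale * x
proj(x) = [4.638874, -2.617758, 2.76191]
Step 3: Dot product.
a^T * proj(x) = -4*4.638874 + 2*(-2.617758) + 0*2.76191 = -23.791


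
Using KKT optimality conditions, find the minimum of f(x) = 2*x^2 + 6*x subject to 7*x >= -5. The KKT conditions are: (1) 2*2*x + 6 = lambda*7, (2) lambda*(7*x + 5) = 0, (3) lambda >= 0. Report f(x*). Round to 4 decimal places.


Step 1: Try lambda = 0 (constraint inactive).
x_unc = -6/(2*2) = -1.5
Check: 7*-1.5 = -10.5 < -5 -- violated!
Step 2: Constraint must be active: 7*x = -5
x* = -5/7 = -0.7143 (rounded; the exact value -5/7 is used below)
lambda = (2*2*(-5/7) + 6)/7 = 0.449
Step 3: Compute optimal value.
f(x*) = 2*(-5/7)^2 + 6*(-5/7) = -3.2653


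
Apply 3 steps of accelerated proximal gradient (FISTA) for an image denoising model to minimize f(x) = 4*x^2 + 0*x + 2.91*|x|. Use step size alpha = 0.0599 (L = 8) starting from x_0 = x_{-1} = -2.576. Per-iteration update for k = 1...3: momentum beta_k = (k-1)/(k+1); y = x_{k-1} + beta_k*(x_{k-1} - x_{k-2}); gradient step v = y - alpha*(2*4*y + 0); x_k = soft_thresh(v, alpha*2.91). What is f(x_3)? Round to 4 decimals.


FISTA on f(x) = 4*x^2 + 0*x + 2.91*|x|
L = 8, alpha = 0.0599
Iteration 1: beta = 0.0, y = -2.576 + 0.0*(-2.576 + 2.576) = -2.576
  grad(y) = -20.608, v = y - alpha*grad = -1.3416
  prox(v) = soft_thresh(-1.3416, 0.1743) = -1.1673
Iteration 2: beta = 0.3333, y = -1.1673 + 0.3333*(-1.1673 + 2.576) = -0.6977
  grad(y) = -5.5816, v = y - alpha*grad = -0.3634
  prox(v) = soft_thresh(-0.3634, 0.1743) = -0.1891
Iteration 3: beta = 0.5, y = -0.1891 + 0.5*(-0.1891 + 1.1673) = 0.3001
  grad(y) = 2.4005, v = y - alpha*grad = 0.1563
  prox(v) = soft_thresh(0.1563, 0.1743) = 0.0
f(x_3) = 4*0.0^2 + 0*0.0 + 2.91*|0.0| = 0.0


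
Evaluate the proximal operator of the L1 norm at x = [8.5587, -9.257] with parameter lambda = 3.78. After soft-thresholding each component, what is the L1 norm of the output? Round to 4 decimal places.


Soft-thresholding with lambda = 3.78:
prox(8.5587) = sign(8.5587)*max(|8.5587| - 3.78, 0) = 4.7787
prox(-9.257) = sign(-9.257)*max(|-9.257| - 3.78, 0) = -5.477
prox(x) = [4.7787, -5.477]
||prox(x)||_1 = 4.7787 + 5.477 = 10.2557


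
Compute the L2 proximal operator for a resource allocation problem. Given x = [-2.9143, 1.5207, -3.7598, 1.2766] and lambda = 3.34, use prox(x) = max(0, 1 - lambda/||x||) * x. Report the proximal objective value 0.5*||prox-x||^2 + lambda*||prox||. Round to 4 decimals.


Step 1: Compute ||x||.
||x|| = 5.1548
Step 2: Compute scaling factor.
scale = max(0, 1 - 3.34/5.1548) = 0.3521
Step 3: prox(x) = [-1.026, 0.5354, -1.3237, 0.4494]
||prox(x)|| = 1.8148
Step 4: Proximal objective.
0.5*||prox-x||^2 = 5.5778
lambda*||prox|| = 6.0614
Total = 11.6391


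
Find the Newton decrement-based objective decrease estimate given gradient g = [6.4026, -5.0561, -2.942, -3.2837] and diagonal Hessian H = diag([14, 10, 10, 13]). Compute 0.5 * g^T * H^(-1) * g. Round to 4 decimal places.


Step 1: H is diagonal, so H^(-1) * g = [0.4573, -0.5056, -0.2942, -0.2526].
Step 2: g^T H^(-1) g = sum_i g_i^2 / H_ii
  = (6.4026)^2/14 + (-5.0561)^2/10 + (-2.942)^2/10 + (-3.2837)^2/13
  = 2.9281 + 2.5564 + 0.8655 + 0.8294 = 7.1795
Step 3: Objective decrease = 0.5 * g^T H^(-1) g = 3.5897


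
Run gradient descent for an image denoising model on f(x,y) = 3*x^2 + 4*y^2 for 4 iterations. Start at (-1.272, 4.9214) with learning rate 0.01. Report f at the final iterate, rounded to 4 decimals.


Gradient descent on f(x,y) = 3*x^2 + 4*y^2.
Starting point: (-1.272, 4.9214), alpha = 0.01
Step 1: grad_x = 2*3*-1.272 = -7.632, grad_y = 2*4*4.9214 = 39.3712
  x_1 = -1.272 - 0.01*-7.632 = -1.1957
  y_1 = 4.9214 - 0.01*39.3712 = 4.5277
Step 2: grad_x = 2*3*-1.1957 = -7.1741, grad_y = 2*4*4.5277 = 36.2215
  x_2 = -1.1957 - 0.01*-7.1741 = -1.1239
  y_2 = 4.5277 - 0.01*36.2215 = 4.1655
Step 3: grad_x = 2*3*-1.1239 = -6.7436, grad_y = 2*4*4.1655 = 33.3238
  x_3 = -1.1239 - 0.01*-6.7436 = -1.0565
  y_3 = 4.1655 - 0.01*33.3238 = 3.8322
Step 4: grad_x = 2*3*-1.0565 = -6.339, grad_y = 2*4*3.8322 = 30.6579
  x_4 = -1.0565 - 0.01*-6.339 = -0.9931
  y_4 = 3.8322 - 0.01*30.6579 = 3.5257
f(-0.9931, 3.5257) = 3*(-0.9931)^2 + 4*3.5257^2 = 52.6798


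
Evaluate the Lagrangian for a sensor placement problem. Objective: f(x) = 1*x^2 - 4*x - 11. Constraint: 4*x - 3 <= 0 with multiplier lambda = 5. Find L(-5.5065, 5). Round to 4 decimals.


Step 1: Evaluate f(x).
f(-5.5065) = 1*(-5.5065)^2 - 4*(-5.5065) - 11 = 41.3475
Step 2: Evaluate g(x).
g(-5.5065) = 4*-5.5065 - 3 = -25.026
Step 3: Compute Lagrangian.
L = 41.3475 + 5*-25.026 = -83.7825


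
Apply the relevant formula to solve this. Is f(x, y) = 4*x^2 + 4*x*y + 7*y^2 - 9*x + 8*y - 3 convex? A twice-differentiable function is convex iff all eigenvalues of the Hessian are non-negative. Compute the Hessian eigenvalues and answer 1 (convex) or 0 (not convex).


The Hessian of f(x,y) = 4*x^2 + 4*x*y + 7*y^2 - 9*x + 8*y - 3 is:
H = [[8, 4], [4, 14]]
Trace = 8 + 14 = 22
Determinant = 8*14 - (4)^2 = 96
Discriminant = (22)^2 - 4*96 = 100.0
Eigenvalues: lambda_1 = 6.0, lambda_2 = 16.0
The function is convex.

1


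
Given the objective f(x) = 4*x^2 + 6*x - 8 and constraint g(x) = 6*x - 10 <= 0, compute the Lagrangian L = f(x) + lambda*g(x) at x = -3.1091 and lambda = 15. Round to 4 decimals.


Step 1: Evaluate f(x).
f(-3.1091) = 4*(-3.1091)^2 + 6*(-3.1091) - 8 = 12.0114
Step 2: Evaluate g(x).
g(-3.1091) = 6*-3.1091 - 10 = -28.6546
Step 3: Compute Lagrangian.
L = 12.0114 + 15*-28.6546 = -417.8076


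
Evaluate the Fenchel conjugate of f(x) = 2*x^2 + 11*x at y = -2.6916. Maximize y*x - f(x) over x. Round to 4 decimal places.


f*(y) = sup_x {y*x - a*x^2 - b*x} = sup_x {(y-b)*x - a*x^2}
FOC: (y - b) - 2a*x = 0 => x* = (y - b)/(2a)
x* = (-2.6916 - 11)/(2*2) = -3.4229
f*(-2.6916) = (y-b)^2/(4a) = (-2.6916 - 11)^2/(4*2)
= 187.4599/8 = 23.4325


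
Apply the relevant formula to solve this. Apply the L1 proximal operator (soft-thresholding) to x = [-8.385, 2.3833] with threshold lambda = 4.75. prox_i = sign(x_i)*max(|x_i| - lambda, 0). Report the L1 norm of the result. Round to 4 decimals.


Soft-thresholding with lambda = 4.75:
prox(-8.385) = sign(-8.385)*max(|-8.385| - 4.75, 0) = -3.635
prox(2.3833) = sign(2.3833)*max(|2.3833| - 4.75, 0) = 0.0
prox(x) = [-3.635, 0.0]
||prox(x)||_1 = 3.635 + 0.0 = 3.635


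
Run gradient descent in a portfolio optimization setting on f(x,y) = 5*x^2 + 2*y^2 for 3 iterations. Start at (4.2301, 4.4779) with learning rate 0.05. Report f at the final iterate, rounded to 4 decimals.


Gradient descent on f(x,y) = 5*x^2 + 2*y^2.
Starting point: (4.2301, 4.4779), alpha = 0.05
Step 1: grad_x = 2*5*4.2301 = 42.301, grad_y = 2*2*4.4779 = 17.9116
  x_1 = 4.2301 - 0.05*42.301 = 2.1151
  y_1 = 4.4779 - 0.05*17.9116 = 3.5823
Step 2: grad_x = 2*5*2.1151 = 21.1505, grad_y = 2*2*3.5823 = 14.3293
  x_2 = 2.1151 - 0.05*21.1505 = 1.0575
  y_2 = 3.5823 - 0.05*14.3293 = 2.8659
Step 3: grad_x = 2*5*1.0575 = 10.5753, grad_y = 2*2*2.8659 = 11.4634
  x_3 = 1.0575 - 0.05*10.5753 = 0.5288
  y_3 = 2.8659 - 0.05*11.4634 = 2.2927
f(0.5288, 2.2927) = 5*0.5288^2 + 2*2.2927^2 = 11.9108


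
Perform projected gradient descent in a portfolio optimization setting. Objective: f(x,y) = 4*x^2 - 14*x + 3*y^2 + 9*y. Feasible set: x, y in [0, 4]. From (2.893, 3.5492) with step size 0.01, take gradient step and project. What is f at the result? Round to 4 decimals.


Step 1: Compute gradient at (2.893, 3.5492).
grad_x = 2*4*2.893 - 14 = 9.144
grad_y = 2*3*3.5492 + 9 = 30.2952
Step 2: Gradient step.
x_raw = 2.893 - 0.01*9.144 = 2.8016
y_raw = 3.5492 - 0.01*30.2952 = 3.2462
Step 3: Project onto [0, 4].
x_proj = clip(2.8016) = 2.8016
y_proj = clip(3.2462) = 3.2462
Step 4: Evaluate f.
f(2.8016, 3.2462) = 53.0037


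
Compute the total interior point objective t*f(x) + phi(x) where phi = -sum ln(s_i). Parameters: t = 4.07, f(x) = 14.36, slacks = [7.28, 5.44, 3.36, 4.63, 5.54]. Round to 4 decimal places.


Step 1: Compute log-barrier.
ln values: [1.9851, 1.6938, 1.2119, 1.5326, 1.712]
phi = -(1.9851 + 1.6938 + 1.2119 + 1.5326 + 1.712) = -8.1354
Step 2: Compute augmented objective.
t*f(x) = 4.07*14.36 = 58.4452
Total = 58.4452 - 8.1354 = 50.3098
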